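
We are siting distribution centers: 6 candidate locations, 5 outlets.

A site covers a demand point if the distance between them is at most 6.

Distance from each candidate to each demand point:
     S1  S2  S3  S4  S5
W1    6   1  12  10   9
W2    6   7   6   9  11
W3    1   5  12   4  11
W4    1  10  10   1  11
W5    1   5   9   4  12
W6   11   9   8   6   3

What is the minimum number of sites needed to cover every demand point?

3

Coverage sets (demand points within 6 of each site):
  W1: {S1, S2}
  W2: {S1, S3}
  W3: {S1, S2, S4}
  W4: {S1, S4}
  W5: {S1, S2, S4}
  W6: {S4, S5}
No 2 sites suffice: every size-2 union leaves at least one demand point uncovered.
But {W1, W2, W6} covers everything, so the minimum is 3.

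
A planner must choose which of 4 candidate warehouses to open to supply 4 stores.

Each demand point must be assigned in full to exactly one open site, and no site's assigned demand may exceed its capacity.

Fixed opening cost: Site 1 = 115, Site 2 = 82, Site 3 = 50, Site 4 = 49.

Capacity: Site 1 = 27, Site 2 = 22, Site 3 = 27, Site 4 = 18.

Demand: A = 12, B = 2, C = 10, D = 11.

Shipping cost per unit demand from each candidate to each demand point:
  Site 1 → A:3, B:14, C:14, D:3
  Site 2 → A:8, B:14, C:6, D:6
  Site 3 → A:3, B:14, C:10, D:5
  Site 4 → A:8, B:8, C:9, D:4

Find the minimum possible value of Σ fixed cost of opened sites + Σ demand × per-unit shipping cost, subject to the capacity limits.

Open {Site 3, Site 4}; cheapest assignment that respects the capacities:
  Site 3 (cap 27, load 22): A, C — cost 12×3 + 10×10 = 136
  Site 4 (cap 18, load 13): B, D — cost 2×8 + 11×4 = 60
  Shipping 196, fixed 99 → total 295.
  Any other capacity-feasible assignment to {Site 3, Site 4} ships for at least 196.
Compare {Site 2, Site 3}: its best feasible assignment gives total 311.
Compare {Site 2, Site 3, Site 4}: its best feasible assignment gives total 337.
Every other set of open sites that can feasibly serve all demand totals ≥ 311 even under its best assignment. Minimum: 295.

295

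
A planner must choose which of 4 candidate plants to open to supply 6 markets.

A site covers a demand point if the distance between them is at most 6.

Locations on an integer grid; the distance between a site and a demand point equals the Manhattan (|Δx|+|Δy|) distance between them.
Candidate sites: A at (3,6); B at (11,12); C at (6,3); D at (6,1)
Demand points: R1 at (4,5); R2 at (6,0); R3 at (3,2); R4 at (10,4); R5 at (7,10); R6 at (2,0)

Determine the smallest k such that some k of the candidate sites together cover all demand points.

3

Coverage sets (demand points within 6 of each site):
  A: {R1, R3}
  B: {R5}
  C: {R1, R2, R3, R4}
  D: {R1, R2, R3, R6}
No 2 sites suffice: every size-2 union leaves at least one demand point uncovered.
But {B, C, D} covers everything, so the minimum is 3.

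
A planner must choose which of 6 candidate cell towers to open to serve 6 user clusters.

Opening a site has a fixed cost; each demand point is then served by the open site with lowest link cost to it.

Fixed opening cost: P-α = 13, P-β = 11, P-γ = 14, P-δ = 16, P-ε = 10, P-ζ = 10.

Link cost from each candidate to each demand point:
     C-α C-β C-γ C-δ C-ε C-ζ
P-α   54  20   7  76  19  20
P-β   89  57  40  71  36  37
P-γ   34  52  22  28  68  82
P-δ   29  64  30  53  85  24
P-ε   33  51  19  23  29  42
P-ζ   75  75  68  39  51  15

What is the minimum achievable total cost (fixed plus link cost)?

Open {P-α, P-ε}: assign each demand point to its cheapest open site.
  C-α→P-ε 33, C-β→P-α 20, C-γ→P-α 7, C-δ→P-ε 23, C-ε→P-α 19, C-ζ→P-α 20
  link cost 122, fixed 23 → total 145.
Compare {P-α, P-ε, P-ζ}: link cost 117 + fixed 33 = 150.
Compare {P-α, P-γ}: link cost 128 + fixed 27 = 155.
Compare {P-α, P-β, P-ε}: link cost 122 + fixed 34 = 156.
All other subsets cost ≥ 150. Minimum total cost: 145.

145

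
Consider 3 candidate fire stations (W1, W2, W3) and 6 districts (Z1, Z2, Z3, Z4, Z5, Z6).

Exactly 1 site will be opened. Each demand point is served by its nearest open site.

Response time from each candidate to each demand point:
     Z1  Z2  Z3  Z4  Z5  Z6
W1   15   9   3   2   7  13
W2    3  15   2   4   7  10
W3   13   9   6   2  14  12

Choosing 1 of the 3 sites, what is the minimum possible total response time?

Open {W2}.
  Z1→W2 3, Z2→W2 15, Z3→W2 2, Z4→W2 4, Z5→W2 7, Z6→W2 10  ⇒ total 41.
Compare {W1}: total 49.
Compare {W3}: total 56.

41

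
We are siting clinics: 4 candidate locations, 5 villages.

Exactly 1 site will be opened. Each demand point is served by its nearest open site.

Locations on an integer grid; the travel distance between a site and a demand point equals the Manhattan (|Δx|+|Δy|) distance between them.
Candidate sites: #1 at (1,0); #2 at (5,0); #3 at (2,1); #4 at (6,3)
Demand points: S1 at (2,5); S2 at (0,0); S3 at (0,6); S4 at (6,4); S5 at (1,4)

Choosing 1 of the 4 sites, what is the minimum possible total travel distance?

25

Open {#3}.
  S1→#3 4, S2→#3 3, S3→#3 7, S4→#3 7, S5→#3 4  ⇒ total 25.
Compare {#1}: total 27.
Compare {#4}: total 31.
No size-1 selection does better; minimum is 25.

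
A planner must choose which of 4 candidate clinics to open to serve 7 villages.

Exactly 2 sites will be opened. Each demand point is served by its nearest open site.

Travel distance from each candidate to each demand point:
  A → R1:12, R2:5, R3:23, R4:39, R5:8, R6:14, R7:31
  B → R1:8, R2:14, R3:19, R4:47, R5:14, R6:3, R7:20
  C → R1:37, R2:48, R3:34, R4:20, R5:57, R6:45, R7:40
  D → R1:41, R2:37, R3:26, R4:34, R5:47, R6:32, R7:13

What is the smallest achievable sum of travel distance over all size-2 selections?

98

Open {B, C}.
  R1→B 8, R2→B 14, R3→B 19, R4→C 20, R5→B 14, R6→B 3, R7→B 20  ⇒ total 98.
Compare {A, B}: total 102.
Compare {B, D}: total 105.
No size-2 selection does better; minimum is 98.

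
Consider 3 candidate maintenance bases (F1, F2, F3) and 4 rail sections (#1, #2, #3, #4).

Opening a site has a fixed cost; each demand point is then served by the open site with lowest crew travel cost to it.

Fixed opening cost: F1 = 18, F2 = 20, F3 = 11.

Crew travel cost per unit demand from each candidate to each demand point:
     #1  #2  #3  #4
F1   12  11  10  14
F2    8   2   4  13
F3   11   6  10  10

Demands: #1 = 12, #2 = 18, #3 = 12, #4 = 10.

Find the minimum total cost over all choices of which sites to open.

Open {F2, F3}: assign each demand point to its cheapest open site.
  #1→F2 12×8=96, #2→F2 18×2=36, #3→F2 12×4=48, #4→F3 10×10=100
  crew travel cost 280, fixed 31 → total 311.
Compare {F1, F2, F3}: crew travel cost 280 + fixed 49 = 329.
Compare {F2}: crew travel cost 310 + fixed 20 = 330.
Compare {F1, F2}: crew travel cost 310 + fixed 38 = 348.
All other subsets cost ≥ 329. Minimum total cost: 311.

311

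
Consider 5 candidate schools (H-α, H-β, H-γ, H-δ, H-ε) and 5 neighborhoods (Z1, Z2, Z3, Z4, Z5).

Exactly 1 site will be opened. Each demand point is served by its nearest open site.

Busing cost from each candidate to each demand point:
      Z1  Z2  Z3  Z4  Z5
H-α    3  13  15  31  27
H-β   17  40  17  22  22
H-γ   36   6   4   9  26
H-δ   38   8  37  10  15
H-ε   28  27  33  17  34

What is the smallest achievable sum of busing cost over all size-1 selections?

Open {H-γ}.
  Z1→H-γ 36, Z2→H-γ 6, Z3→H-γ 4, Z4→H-γ 9, Z5→H-γ 26  ⇒ total 81.
Compare {H-α}: total 89.
Compare {H-δ}: total 108.
No size-1 selection does better; minimum is 81.

81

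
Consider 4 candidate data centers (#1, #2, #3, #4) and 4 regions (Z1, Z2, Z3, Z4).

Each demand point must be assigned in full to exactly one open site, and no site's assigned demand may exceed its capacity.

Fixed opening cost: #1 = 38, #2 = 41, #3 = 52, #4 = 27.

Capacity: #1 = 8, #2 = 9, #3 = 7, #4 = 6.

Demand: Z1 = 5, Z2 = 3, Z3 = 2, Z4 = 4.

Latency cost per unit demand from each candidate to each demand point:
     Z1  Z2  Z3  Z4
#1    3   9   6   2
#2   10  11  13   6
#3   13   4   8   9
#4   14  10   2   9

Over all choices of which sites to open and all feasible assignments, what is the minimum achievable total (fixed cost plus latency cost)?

Open {#1, #4}; cheapest assignment that respects the capacities:
  #1 (cap 8, load 8): Z1, Z2 — cost 5×3 + 3×9 = 42
  #4 (cap 6, load 6): Z3, Z4 — cost 2×2 + 4×9 = 40
  Shipping 82, fixed 65 → total 147.
  Any other capacity-feasible assignment to {#1, #4} ships for at least 82.
Compare {#1, #2}: its best feasible assignment gives total 163.
Compare {#1, #3}: its best feasible assignment gives total 165.
Every other set of open sites that can feasibly serve all demand totals ≥ 163 even under its best assignment. Minimum: 147.

147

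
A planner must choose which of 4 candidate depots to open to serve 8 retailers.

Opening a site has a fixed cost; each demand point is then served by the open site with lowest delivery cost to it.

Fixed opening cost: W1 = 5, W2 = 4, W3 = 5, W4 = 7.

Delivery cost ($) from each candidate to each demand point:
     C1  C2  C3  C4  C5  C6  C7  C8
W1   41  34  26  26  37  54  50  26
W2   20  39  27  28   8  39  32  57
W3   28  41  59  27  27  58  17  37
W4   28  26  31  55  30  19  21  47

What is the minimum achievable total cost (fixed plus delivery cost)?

Open {W1, W2, W4}: assign each demand point to its cheapest open site.
  C1→W2 20, C2→W4 26, C3→W1 26, C4→W1 26, C5→W2 8, C6→W4 19, C7→W4 21, C8→W1 26
  delivery cost 172, fixed 16 → total 188.
Compare {W1, W2, W3, W4}: delivery cost 168 + fixed 21 = 189.
Compare {W2, W3, W4}: delivery cost 181 + fixed 16 = 197.
Compare {W2, W4}: delivery cost 196 + fixed 11 = 207.
All other subsets cost ≥ 189. Minimum total cost: 188.

188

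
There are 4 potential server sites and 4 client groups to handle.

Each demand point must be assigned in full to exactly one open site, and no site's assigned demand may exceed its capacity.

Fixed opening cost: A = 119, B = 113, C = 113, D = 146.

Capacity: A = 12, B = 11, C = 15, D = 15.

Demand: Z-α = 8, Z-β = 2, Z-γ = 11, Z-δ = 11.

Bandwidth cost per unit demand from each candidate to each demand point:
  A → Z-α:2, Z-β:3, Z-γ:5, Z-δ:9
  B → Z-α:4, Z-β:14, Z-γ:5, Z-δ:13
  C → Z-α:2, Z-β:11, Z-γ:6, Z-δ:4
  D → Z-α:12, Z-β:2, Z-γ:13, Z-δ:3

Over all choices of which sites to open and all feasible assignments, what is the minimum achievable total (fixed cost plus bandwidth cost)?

Open {A, B, C}; cheapest assignment that respects the capacities:
  A (cap 12, load 10): Z-α, Z-β — cost 8×2 + 2×3 = 22
  B (cap 11, load 11): Z-γ — cost 11×5 = 55
  C (cap 15, load 11): Z-δ — cost 11×4 = 44
  Shipping 121, fixed 345 → total 466.
  Any other capacity-feasible assignment to {A, B, C} ships for at least 121.
Compare {B, C, D}: its best feasible assignment gives total 480.
Compare {A, B, D}: its best feasible assignment gives total 486.
Every other set of open sites that can feasibly serve all demand totals ≥ 480 even under its best assignment. Minimum: 466.

466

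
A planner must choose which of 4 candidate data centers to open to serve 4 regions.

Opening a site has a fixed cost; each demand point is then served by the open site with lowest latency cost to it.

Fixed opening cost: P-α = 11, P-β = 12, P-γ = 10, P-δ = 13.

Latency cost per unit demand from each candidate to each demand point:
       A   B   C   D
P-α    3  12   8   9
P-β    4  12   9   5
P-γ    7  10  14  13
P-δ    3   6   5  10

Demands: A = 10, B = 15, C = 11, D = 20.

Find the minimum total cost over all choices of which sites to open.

300

Open {P-β, P-δ}: assign each demand point to its cheapest open site.
  A→P-δ 10×3=30, B→P-δ 15×6=90, C→P-δ 11×5=55, D→P-β 20×5=100
  latency cost 275, fixed 25 → total 300.
Compare {P-β, P-γ, P-δ}: latency cost 275 + fixed 35 = 310.
Compare {P-α, P-β, P-δ}: latency cost 275 + fixed 36 = 311.
Compare {P-α, P-β, P-γ, P-δ}: latency cost 275 + fixed 46 = 321.
All other subsets cost ≥ 310. Minimum total cost: 300.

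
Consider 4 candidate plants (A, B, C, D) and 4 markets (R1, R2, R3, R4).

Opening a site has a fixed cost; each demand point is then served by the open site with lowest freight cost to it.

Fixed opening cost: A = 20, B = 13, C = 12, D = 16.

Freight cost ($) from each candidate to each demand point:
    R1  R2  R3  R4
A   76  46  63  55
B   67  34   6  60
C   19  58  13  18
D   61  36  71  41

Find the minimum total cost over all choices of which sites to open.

102

Open {B, C}: assign each demand point to its cheapest open site.
  R1→C 19, R2→B 34, R3→B 6, R4→C 18
  freight cost 77, fixed 25 → total 102.
Compare {C, D}: freight cost 86 + fixed 28 = 114.
Compare {B, C, D}: freight cost 77 + fixed 41 = 118.
Compare {C}: freight cost 108 + fixed 12 = 120.
All other subsets cost ≥ 114. Minimum total cost: 102.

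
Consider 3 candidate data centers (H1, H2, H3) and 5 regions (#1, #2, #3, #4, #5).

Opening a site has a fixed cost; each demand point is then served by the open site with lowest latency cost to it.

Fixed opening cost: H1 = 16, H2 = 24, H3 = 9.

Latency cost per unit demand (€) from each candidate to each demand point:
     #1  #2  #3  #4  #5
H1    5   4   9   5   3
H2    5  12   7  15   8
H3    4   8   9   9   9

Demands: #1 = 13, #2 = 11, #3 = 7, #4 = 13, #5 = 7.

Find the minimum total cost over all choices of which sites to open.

270

Open {H1, H3}: assign each demand point to its cheapest open site.
  #1→H3 13×4=52, #2→H1 11×4=44, #3→H1 7×9=63, #4→H1 13×5=65, #5→H1 7×3=21
  latency cost 245, fixed 25 → total 270.
Compare {H1}: latency cost 258 + fixed 16 = 274.
Compare {H1, H2, H3}: latency cost 231 + fixed 49 = 280.
Compare {H1, H2}: latency cost 244 + fixed 40 = 284.
All other subsets cost ≥ 274. Minimum total cost: 270.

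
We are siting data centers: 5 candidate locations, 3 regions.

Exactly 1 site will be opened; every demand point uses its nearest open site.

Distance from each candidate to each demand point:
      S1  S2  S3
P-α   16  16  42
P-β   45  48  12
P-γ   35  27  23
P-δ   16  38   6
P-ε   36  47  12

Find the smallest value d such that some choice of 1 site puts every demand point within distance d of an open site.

Open {P-γ}.
  Farthest demand point is S1 at distance 35 (to P-γ); all others are ≤ 35.
With {P-δ} the worst case is 38.
With {P-α} the worst case is 42.
No size-1 selection achieves below 35.

35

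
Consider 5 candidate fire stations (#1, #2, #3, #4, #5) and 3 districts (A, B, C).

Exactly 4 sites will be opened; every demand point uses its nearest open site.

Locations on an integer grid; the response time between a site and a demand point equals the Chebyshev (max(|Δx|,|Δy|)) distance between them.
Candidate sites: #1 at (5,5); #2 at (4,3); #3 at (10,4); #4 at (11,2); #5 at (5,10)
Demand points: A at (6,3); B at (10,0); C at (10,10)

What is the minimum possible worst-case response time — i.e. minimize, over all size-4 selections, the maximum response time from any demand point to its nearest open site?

Open {#1, #2, #3, #4}.
  Farthest demand point is C at response time 5 (to #1); all others are ≤ 5.
With {#1, #2, #3, #5} the worst case is 5.
With {#1, #2, #4, #5} the worst case is 5.
No size-4 selection achieves below 5.

5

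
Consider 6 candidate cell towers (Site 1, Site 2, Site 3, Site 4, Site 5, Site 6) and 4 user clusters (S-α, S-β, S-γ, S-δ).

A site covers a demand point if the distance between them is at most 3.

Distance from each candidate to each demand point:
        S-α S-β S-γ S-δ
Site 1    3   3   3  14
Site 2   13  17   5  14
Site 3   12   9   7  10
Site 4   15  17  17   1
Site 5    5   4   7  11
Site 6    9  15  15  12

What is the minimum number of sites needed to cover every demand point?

2

Coverage sets (demand points within 3 of each site):
  Site 1: {S-α, S-β, S-γ}
  Site 2: {}
  Site 3: {}
  Site 4: {S-δ}
  Site 5: {}
  Site 6: {}
No single site covers all 4 demand points.
But {Site 1, Site 4} covers everything, so the minimum is 2.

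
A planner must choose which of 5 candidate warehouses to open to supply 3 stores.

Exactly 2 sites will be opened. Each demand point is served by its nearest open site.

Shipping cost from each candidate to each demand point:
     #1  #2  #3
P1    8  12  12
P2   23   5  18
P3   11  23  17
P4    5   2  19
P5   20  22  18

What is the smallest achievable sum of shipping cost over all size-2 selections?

Open {P1, P4}.
  #1→P4 5, #2→P4 2, #3→P1 12  ⇒ total 19.
Compare {P3, P4}: total 24.
Compare {P1, P2}: total 25.
No size-2 selection does better; minimum is 19.

19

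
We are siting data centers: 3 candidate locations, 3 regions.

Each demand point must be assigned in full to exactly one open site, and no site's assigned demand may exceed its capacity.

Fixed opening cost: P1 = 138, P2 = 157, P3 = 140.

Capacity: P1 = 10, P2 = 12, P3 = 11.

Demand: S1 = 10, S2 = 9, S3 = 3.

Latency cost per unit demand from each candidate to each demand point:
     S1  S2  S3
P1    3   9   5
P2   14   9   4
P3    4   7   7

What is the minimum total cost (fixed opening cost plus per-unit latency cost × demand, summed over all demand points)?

418

Open {P1, P2}; cheapest assignment that respects the capacities:
  P1 (cap 10, load 10): S1 — cost 10×3 = 30
  P2 (cap 12, load 12): S2, S3 — cost 9×9 + 3×4 = 93
  Shipping 123, fixed 295 → total 418.
  Any other capacity-feasible assignment to {P1, P2} ships for at least 123.
Compare {P2, P3}: its best feasible assignment gives total 430.
Compare {P1, P2, P3}: its best feasible assignment gives total 540.
Every other set of open sites that can feasibly serve all demand totals ≥ 430 even under its best assignment. Minimum: 418.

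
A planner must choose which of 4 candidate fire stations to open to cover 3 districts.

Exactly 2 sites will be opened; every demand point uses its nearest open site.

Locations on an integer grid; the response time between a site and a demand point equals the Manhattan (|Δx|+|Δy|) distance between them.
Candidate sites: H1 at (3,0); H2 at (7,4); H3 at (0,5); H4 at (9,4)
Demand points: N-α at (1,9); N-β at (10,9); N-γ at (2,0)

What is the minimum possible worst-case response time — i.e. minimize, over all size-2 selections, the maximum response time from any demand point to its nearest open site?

Open {H3, H4}.
  Farthest demand point is N-γ at response time 7 (to H3); all others are ≤ 7.
With {H2, H3} the worst case is 8.
With {H1, H2} the worst case is 11.
No size-2 selection achieves below 7.

7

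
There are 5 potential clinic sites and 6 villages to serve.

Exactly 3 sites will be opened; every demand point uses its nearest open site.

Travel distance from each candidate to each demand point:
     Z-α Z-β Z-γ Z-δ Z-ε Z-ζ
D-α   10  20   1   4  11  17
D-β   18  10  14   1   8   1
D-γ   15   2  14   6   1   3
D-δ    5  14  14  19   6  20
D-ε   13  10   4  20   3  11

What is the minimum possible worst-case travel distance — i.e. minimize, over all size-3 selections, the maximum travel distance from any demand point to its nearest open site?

Open {D-α, D-γ, D-δ}.
  Farthest demand point is Z-α at travel distance 5 (to D-δ); all others are ≤ 5.
With {D-γ, D-δ, D-ε} the worst case is 6.
With {D-α, D-β, D-γ} the worst case is 10.
No size-3 selection achieves below 5.

5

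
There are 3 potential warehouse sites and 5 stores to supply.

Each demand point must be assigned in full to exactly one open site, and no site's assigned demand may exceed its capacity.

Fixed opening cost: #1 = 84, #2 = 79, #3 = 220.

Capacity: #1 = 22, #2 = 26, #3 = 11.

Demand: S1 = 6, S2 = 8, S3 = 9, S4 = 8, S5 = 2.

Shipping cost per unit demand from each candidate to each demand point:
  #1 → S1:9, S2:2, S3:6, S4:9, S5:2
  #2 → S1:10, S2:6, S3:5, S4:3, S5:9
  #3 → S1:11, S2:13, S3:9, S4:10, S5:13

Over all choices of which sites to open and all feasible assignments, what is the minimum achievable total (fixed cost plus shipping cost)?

306

Open {#1, #2}; cheapest assignment that respects the capacities:
  #1 (cap 22, load 16): S1, S2, S5 — cost 6×9 + 8×2 + 2×2 = 74
  #2 (cap 26, load 17): S3, S4 — cost 9×5 + 8×3 = 69
  Shipping 143, fixed 163 → total 306.
  Any other capacity-feasible assignment to {#1, #2} ships for at least 143.
Compare {#2, #3}: its best feasible assignment gives total 508.
Compare {#1, #2, #3}: its best feasible assignment gives total 526.
Every other set of open sites that can feasibly serve all demand totals ≥ 508 even under its best assignment. Minimum: 306.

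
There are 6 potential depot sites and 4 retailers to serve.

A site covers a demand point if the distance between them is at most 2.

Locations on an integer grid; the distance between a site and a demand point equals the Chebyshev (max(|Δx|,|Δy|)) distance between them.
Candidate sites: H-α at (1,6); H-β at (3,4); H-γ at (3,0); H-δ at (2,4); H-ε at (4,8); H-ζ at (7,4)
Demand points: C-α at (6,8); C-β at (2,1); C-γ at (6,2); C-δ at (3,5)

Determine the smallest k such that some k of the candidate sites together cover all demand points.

4

Coverage sets (demand points within 2 of each site):
  H-α: {C-δ}
  H-β: {C-δ}
  H-γ: {C-β}
  H-δ: {C-δ}
  H-ε: {C-α}
  H-ζ: {C-γ}
No 3 sites suffice: every size-3 union leaves at least one demand point uncovered.
But {H-α, H-γ, H-ε, H-ζ} covers everything, so the minimum is 4.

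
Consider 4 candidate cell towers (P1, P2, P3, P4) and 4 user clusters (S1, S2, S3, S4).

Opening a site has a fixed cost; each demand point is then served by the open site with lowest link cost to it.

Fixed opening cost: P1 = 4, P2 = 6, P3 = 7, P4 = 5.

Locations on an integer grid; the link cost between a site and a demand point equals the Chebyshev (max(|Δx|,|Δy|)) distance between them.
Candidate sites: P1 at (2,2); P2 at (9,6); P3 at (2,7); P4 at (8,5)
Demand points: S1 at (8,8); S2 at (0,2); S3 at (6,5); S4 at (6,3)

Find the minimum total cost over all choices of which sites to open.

Open {P1, P4}: assign each demand point to its cheapest open site.
  S1→P4 3, S2→P1 2, S3→P4 2, S4→P4 2
  link cost 9, fixed 9 → total 18.
Compare {P1}: link cost 16 + fixed 4 = 20.
Compare {P4}: link cost 15 + fixed 5 = 20.
Compare {P1, P2}: link cost 10 + fixed 10 = 20.
All other subsets cost ≥ 20. Minimum total cost: 18.

18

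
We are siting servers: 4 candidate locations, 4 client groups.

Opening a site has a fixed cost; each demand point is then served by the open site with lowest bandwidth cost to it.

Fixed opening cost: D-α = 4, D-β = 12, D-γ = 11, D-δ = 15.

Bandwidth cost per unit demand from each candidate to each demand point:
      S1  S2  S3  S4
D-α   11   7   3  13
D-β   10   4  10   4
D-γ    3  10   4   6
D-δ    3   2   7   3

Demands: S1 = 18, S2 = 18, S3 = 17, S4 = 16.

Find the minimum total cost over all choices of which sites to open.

Open {D-α, D-δ}: assign each demand point to its cheapest open site.
  S1→D-δ 18×3=54, S2→D-δ 18×2=36, S3→D-α 17×3=51, S4→D-δ 16×3=48
  bandwidth cost 189, fixed 19 → total 208.
Compare {D-α, D-γ, D-δ}: bandwidth cost 189 + fixed 30 = 219.
Compare {D-α, D-β, D-δ}: bandwidth cost 189 + fixed 31 = 220.
Compare {D-α, D-β, D-γ, D-δ}: bandwidth cost 189 + fixed 42 = 231.
All other subsets cost ≥ 219. Minimum total cost: 208.

208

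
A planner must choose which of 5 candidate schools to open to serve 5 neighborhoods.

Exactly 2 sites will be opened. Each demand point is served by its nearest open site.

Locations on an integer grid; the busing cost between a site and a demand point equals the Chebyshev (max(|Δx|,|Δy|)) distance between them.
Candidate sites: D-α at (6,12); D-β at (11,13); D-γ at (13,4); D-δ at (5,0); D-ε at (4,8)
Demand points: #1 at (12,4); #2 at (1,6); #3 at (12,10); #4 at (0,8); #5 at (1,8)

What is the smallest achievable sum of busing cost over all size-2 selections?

Open {D-γ, D-ε}.
  #1→D-γ 1, #2→D-ε 3, #3→D-γ 6, #4→D-ε 4, #5→D-ε 3  ⇒ total 17.
Compare {D-β, D-ε}: total 21.
Compare {D-α, D-γ}: total 24.
No size-2 selection does better; minimum is 17.

17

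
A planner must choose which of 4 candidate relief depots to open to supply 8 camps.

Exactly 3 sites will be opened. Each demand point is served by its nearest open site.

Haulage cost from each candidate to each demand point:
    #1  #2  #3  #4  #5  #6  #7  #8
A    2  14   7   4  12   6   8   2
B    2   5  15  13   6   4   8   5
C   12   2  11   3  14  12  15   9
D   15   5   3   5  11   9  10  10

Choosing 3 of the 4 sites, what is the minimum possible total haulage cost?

33

Open {B, C, D}.
  #1→B 2, #2→C 2, #3→D 3, #4→C 3, #5→B 6, #6→B 4, #7→B 8, #8→B 5  ⇒ total 33.
Compare {A, B, C}: total 34.
Compare {A, B, D}: total 34.
No size-3 selection does better; minimum is 33.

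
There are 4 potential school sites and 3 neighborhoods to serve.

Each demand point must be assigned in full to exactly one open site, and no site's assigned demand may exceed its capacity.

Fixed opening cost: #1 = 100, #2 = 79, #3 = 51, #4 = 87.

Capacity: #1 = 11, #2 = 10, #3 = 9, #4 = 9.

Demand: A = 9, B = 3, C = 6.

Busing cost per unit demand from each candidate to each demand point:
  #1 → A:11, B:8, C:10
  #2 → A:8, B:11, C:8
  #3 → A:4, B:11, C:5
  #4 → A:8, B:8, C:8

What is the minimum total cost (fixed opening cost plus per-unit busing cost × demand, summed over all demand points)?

246

Open {#3, #4}; cheapest assignment that respects the capacities:
  #3 (cap 9, load 9): A — cost 9×4 = 36
  #4 (cap 9, load 9): B, C — cost 3×8 + 6×8 = 72
  Shipping 108, fixed 138 → total 246.
  Any other capacity-feasible assignment to {#3, #4} ships for at least 108.
Compare {#2, #3}: its best feasible assignment gives total 247.
Compare {#1, #3}: its best feasible assignment gives total 271.
Every other set of open sites that can feasibly serve all demand totals ≥ 247 even under its best assignment. Minimum: 246.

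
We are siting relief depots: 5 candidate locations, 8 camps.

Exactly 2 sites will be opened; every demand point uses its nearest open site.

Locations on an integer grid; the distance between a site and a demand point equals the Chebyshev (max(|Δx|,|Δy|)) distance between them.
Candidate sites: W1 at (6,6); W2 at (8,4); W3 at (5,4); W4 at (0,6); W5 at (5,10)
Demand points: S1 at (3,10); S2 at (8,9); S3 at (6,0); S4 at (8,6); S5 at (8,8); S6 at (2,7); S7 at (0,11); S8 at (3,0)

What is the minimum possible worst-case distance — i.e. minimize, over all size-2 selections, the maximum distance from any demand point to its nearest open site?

5

Open {W2, W4}.
  Farthest demand point is S2 at distance 5 (to W2); all others are ≤ 5.
With {W2, W5} the worst case is 5.
With {W3, W4} the worst case is 5.
No size-2 selection achieves below 5.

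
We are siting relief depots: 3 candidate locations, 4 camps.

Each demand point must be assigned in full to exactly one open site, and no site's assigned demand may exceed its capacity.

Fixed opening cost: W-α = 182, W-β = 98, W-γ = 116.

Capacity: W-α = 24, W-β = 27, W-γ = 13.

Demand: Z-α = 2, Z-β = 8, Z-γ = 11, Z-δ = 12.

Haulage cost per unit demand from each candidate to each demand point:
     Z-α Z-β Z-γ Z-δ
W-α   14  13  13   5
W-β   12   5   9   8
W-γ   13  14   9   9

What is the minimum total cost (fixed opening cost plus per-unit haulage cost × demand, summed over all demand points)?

Open {W-β, W-γ}; cheapest assignment that respects the capacities:
  W-β (cap 27, load 22): Z-α, Z-β, Z-δ — cost 2×12 + 8×5 + 12×8 = 160
  W-γ (cap 13, load 11): Z-γ — cost 11×9 = 99
  Shipping 259, fixed 214 → total 473.
  Any other capacity-feasible assignment to {W-β, W-γ} ships for at least 259.
Compare {W-α, W-β}: its best feasible assignment gives total 503.
Compare {W-α, W-γ}: its best feasible assignment gives total 587.
Every other set of open sites that can feasibly serve all demand totals ≥ 503 even under its best assignment. Minimum: 473.

473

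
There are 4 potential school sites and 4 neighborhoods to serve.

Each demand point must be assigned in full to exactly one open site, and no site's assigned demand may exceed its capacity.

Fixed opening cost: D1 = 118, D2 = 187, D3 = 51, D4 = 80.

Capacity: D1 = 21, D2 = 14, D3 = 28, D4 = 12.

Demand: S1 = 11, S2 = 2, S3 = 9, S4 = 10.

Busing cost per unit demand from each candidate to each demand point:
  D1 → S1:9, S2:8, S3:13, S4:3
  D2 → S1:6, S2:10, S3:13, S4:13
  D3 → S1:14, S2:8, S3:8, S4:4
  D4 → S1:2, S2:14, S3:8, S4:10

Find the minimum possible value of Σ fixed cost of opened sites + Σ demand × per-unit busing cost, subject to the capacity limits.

281

Open {D3, D4}; cheapest assignment that respects the capacities:
  D3 (cap 28, load 21): S2, S3, S4 — cost 2×8 + 9×8 + 10×4 = 128
  D4 (cap 12, load 11): S1 — cost 11×2 = 22
  Shipping 150, fixed 131 → total 281.
  Any other capacity-feasible assignment to {D3, D4} ships for at least 150.
Compare {D1, D4}: its best feasible assignment gives total 383.
Compare {D1, D3}: its best feasible assignment gives total 386.
Every other set of open sites that can feasibly serve all demand totals ≥ 383 even under its best assignment. Minimum: 281.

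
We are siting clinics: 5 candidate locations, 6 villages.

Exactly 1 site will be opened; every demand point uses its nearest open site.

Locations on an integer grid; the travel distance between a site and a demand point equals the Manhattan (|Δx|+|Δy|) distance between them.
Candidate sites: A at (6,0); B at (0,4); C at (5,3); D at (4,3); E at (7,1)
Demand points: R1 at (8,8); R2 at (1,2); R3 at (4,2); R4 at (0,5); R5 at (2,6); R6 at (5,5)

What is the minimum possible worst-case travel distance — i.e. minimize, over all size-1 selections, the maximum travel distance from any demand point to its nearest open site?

8

Open {C}.
  Farthest demand point is R1 at travel distance 8 (to C); all others are ≤ 8.
With {D} the worst case is 9.
With {A} the worst case is 11.
No size-1 selection achieves below 8.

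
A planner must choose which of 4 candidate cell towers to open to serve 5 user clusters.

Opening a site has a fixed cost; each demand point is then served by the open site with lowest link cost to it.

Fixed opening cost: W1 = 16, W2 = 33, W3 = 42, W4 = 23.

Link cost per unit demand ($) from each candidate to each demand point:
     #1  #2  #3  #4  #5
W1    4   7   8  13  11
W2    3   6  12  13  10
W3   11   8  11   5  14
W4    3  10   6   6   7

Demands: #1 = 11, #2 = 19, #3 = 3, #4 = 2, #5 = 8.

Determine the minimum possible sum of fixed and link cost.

289

Open {W2, W4}: assign each demand point to its cheapest open site.
  #1→W2 11×3=33, #2→W2 19×6=114, #3→W4 3×6=18, #4→W4 2×6=12, #5→W4 8×7=56
  link cost 233, fixed 56 → total 289.
Compare {W1, W4}: link cost 252 + fixed 39 = 291.
Compare {W1, W2, W4}: link cost 233 + fixed 72 = 305.
Compare {W2}: link cost 289 + fixed 33 = 322.
All other subsets cost ≥ 291. Minimum total cost: 289.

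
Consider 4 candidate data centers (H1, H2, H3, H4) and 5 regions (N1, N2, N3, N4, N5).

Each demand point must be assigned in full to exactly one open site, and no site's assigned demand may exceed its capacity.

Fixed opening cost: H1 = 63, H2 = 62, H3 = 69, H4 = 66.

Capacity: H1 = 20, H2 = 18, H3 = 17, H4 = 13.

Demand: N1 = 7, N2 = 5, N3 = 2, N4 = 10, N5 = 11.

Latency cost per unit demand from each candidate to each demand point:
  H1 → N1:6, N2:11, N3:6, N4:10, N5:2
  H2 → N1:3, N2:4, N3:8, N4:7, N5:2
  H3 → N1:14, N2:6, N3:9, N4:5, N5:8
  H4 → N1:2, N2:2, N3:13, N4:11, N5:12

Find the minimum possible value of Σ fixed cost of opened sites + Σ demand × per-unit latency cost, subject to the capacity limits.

272

Open {H2, H3}; cheapest assignment that respects the capacities:
  H2 (cap 18, load 18): N1, N5 — cost 7×3 + 11×2 = 43
  H3 (cap 17, load 17): N2, N3, N4 — cost 5×6 + 2×9 + 10×5 = 98
  Shipping 141, fixed 131 → total 272.
  Any other capacity-feasible assignment to {H2, H3} ships for at least 141.
Compare {H1, H3}: its best feasible assignment gives total 288.
Compare {H1, H2}: its best feasible assignment gives total 291.
Every other set of open sites that can feasibly serve all demand totals ≥ 288 even under its best assignment. Minimum: 272.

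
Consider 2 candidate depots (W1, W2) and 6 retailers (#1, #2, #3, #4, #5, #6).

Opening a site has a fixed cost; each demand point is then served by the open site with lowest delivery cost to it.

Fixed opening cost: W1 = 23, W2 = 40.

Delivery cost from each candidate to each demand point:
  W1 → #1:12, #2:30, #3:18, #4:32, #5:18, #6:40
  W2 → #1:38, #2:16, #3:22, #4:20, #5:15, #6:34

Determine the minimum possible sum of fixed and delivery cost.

Open {W1}: assign each demand point to its cheapest open site.
  #1→W1 12, #2→W1 30, #3→W1 18, #4→W1 32, #5→W1 18, #6→W1 40
  delivery cost 150, fixed 23 → total 173.
Compare {W1, W2}: delivery cost 115 + fixed 63 = 178.
Compare {W2}: delivery cost 145 + fixed 40 = 185.

173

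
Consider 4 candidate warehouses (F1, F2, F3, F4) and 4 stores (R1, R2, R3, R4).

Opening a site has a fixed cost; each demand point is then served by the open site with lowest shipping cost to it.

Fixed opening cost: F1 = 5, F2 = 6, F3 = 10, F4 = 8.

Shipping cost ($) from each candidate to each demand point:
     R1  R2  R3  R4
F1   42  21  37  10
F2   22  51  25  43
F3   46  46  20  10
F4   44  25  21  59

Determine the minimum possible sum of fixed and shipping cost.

89

Open {F1, F2}: assign each demand point to its cheapest open site.
  R1→F2 22, R2→F1 21, R3→F2 25, R4→F1 10
  shipping cost 78, fixed 11 → total 89.
Compare {F1, F2, F4}: shipping cost 74 + fixed 19 = 93.
Compare {F1, F2, F3}: shipping cost 73 + fixed 21 = 94.
Compare {F2, F3, F4}: shipping cost 77 + fixed 24 = 101.
All other subsets cost ≥ 93. Minimum total cost: 89.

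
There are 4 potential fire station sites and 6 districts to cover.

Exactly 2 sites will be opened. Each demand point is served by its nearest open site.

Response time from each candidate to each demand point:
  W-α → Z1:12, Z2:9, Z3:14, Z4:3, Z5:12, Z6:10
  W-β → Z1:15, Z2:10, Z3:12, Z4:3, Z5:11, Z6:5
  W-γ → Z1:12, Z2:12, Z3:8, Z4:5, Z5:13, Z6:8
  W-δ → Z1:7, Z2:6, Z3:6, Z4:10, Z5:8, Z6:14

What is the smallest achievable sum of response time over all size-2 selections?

35

Open {W-β, W-δ}.
  Z1→W-δ 7, Z2→W-δ 6, Z3→W-δ 6, Z4→W-β 3, Z5→W-δ 8, Z6→W-β 5  ⇒ total 35.
Compare {W-α, W-δ}: total 40.
Compare {W-γ, W-δ}: total 40.
No size-2 selection does better; minimum is 35.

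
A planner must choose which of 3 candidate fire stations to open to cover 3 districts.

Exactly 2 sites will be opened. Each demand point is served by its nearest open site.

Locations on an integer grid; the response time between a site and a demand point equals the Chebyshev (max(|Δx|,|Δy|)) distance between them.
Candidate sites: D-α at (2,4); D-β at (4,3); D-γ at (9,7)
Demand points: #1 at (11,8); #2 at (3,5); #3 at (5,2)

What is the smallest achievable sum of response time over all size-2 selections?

Open {D-β, D-γ}.
  #1→D-γ 2, #2→D-β 2, #3→D-β 1  ⇒ total 5.
Compare {D-α, D-γ}: total 6.
Compare {D-α, D-β}: total 9.

5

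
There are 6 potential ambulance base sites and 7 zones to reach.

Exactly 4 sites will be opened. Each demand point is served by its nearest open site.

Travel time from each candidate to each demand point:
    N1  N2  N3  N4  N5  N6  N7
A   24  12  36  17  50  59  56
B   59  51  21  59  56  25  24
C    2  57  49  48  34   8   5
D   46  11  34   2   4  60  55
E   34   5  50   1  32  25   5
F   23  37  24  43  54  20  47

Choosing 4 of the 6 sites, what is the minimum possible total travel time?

Open {B, C, D, E}.
  N1→C 2, N2→E 5, N3→B 21, N4→E 1, N5→D 4, N6→C 8, N7→C 5  ⇒ total 46.
Compare {C, D, E, F}: total 49.
Compare {A, B, C, D}: total 53.
No size-4 selection does better; minimum is 46.

46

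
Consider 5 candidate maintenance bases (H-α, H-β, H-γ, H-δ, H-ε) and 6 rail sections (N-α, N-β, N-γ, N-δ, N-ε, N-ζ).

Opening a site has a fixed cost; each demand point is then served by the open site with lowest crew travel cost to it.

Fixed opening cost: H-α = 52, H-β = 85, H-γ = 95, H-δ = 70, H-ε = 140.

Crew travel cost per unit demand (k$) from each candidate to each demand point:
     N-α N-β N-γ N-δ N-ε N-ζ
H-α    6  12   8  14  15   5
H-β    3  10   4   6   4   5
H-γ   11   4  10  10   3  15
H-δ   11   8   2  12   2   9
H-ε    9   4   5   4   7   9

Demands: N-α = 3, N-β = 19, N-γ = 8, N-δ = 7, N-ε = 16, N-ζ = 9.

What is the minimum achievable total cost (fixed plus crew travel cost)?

Open {H-β, H-γ}: assign each demand point to its cheapest open site.
  N-α→H-β 3×3=9, N-β→H-γ 19×4=76, N-γ→H-β 8×4=32, N-δ→H-β 7×6=42, N-ε→H-γ 16×3=48, N-ζ→H-β 9×5=45
  crew travel cost 252, fixed 180 → total 432.
Compare {H-β, H-δ}: crew travel cost 296 + fixed 155 = 451.
Compare {H-β}: crew travel cost 382 + fixed 85 = 467.
Compare {H-δ}: crew travel cost 398 + fixed 70 = 468.
All other subsets cost ≥ 451. Minimum total cost: 432.

432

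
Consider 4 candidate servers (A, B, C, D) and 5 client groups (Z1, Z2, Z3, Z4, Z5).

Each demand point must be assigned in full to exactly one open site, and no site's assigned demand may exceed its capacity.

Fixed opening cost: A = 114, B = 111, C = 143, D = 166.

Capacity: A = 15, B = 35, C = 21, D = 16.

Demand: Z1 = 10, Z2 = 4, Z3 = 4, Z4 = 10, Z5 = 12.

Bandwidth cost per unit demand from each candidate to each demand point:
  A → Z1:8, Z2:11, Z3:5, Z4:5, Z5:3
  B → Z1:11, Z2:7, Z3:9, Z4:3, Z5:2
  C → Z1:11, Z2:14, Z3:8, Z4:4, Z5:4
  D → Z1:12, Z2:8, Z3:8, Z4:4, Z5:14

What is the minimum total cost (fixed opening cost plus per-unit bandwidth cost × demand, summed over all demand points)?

Open {A, B}; cheapest assignment that respects the capacities:
  A (cap 15, load 14): Z1, Z3 — cost 10×8 + 4×5 = 100
  B (cap 35, load 26): Z2, Z4, Z5 — cost 4×7 + 10×3 + 12×2 = 82
  Shipping 182, fixed 225 → total 407.
  Any other capacity-feasible assignment to {A, B} ships for at least 182.
Compare {B, C}: its best feasible assignment gives total 478.
Compare {B, D}: its best feasible assignment gives total 505.
Every other set of open sites that can feasibly serve all demand totals ≥ 478 even under its best assignment. Minimum: 407.

407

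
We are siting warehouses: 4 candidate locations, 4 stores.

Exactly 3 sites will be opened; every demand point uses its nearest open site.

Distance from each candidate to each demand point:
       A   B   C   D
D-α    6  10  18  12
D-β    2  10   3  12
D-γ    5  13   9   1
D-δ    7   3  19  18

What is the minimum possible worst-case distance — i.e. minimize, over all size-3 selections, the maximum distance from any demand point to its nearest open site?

3

Open {D-β, D-γ, D-δ}.
  Farthest demand point is B at distance 3 (to D-δ); all others are ≤ 3.
With {D-α, D-γ, D-δ} the worst case is 9.
With {D-α, D-β, D-γ} the worst case is 10.
No size-3 selection achieves below 3.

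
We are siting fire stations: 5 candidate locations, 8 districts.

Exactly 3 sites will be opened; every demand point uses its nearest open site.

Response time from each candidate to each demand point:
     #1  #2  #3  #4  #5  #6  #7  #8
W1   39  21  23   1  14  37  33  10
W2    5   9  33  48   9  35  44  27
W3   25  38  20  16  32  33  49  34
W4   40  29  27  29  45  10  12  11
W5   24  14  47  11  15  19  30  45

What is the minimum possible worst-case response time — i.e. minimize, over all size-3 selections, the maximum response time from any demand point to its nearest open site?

Open {W2, W3, W4}.
  Farthest demand point is #3 at response time 20 (to W3); all others are ≤ 20.
With {W1, W2, W4} the worst case is 23.
With {W1, W4, W5} the worst case is 24.
No size-3 selection achieves below 20.

20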